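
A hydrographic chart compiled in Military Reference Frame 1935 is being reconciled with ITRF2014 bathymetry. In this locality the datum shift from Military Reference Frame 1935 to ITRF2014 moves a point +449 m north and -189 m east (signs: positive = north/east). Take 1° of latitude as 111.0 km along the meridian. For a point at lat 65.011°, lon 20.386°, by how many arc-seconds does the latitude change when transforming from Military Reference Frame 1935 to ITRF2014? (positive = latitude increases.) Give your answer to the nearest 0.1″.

1° of latitude = 111.0 km, so Δφ = 449.0 / 111000 = 0.0040450° = 14.562″.

Δφ = 14.6″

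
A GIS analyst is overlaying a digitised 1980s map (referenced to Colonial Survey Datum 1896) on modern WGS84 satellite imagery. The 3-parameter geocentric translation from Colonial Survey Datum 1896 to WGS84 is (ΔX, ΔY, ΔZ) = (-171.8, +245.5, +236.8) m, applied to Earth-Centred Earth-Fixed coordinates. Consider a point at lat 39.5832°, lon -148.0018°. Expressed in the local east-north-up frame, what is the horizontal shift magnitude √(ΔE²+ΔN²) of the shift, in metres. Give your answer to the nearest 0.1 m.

The local east axis at (φ, λ) is (−sin λ, cos λ, 0), so ΔE = −sin(-148.0018°)·(-171.8) + cos(-148.0018°)·245.5 = -299.24 m.
The local north axis is (−sin φ cos λ, −sin φ sin λ, cos φ), giving ΔN = -92.838 + 82.892 + 182.502 = 172.56 m.
Horizontal magnitude = √(ΔE² + ΔN²) = √((-299.24)² + 172.56²) = 345.42 m.

345.4 m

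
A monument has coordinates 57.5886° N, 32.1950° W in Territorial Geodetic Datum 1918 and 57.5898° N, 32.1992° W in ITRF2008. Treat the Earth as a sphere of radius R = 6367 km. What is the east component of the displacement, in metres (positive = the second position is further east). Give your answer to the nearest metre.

ΔE = -250 m

Δφ = 57.5898° − 57.5886° = +0.0012°; Δλ = -32.1992° − -32.1950° = -0.0042°.
1° along a meridian = πR/180 = 111125 m.
ΔN = Δφ × 111125 = 133.4 m; ΔE = Δλ × 111125 × cos(57.5886°) = -0.0042 × 111125 × 0.535995 = -250.2 m.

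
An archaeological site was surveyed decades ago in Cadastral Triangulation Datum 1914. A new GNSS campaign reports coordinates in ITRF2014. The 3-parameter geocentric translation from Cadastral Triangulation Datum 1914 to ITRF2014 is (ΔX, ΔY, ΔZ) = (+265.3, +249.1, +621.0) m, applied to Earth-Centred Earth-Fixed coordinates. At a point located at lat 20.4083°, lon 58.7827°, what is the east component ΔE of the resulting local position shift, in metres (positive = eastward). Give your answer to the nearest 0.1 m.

The local east axis at (φ, λ) is (−sin λ, cos λ, 0), so ΔE = −sin(58.7827°)·265.3 + cos(58.7827°)·249.1 = -97.78 m.

ΔE = -97.8 m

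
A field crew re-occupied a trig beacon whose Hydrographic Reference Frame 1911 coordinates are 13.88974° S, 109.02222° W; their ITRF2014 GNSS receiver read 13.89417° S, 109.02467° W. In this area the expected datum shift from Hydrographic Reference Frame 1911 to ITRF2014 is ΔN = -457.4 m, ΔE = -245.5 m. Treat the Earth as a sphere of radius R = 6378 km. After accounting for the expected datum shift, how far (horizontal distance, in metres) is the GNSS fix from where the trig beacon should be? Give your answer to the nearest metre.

41 m

Observed coordinate differences: Δφ = -0.00443°, Δλ = -0.00245°.
Converting to metres (1° lat = 111317 m, cos φ = 0.970759): observed ΔN = -493.1 m, observed ΔE = -264.8 m.
Subtracting the expected shift leaves a residual of -493.1 − (-457.4) = -35.7 m north and -264.8 − (-245.5) = -19.3 m east.
Residual distance = √((-35.7)² + (-19.3)²) = 40.6 m.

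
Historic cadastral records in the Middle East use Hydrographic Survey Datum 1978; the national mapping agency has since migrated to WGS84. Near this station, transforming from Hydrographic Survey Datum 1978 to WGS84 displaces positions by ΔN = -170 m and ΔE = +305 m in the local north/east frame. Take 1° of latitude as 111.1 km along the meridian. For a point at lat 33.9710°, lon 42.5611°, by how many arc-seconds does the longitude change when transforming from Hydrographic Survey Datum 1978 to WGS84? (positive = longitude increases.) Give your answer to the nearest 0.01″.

Δλ = 11.92″

At latitude 33.9710°, cos φ = 0.829320.
1° of longitude at this latitude = 111.1 × cos φ = 92.14 km, so Δλ = 305.0 / 92137.5 = 0.0033103° = 11.917″.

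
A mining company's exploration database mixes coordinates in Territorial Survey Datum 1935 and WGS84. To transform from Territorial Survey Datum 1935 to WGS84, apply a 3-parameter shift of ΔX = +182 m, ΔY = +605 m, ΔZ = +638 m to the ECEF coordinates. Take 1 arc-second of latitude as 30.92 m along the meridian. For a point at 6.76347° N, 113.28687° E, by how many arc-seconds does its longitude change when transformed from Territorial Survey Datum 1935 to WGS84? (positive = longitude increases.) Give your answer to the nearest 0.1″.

Δλ = -13.2″

sin φ = 0.117771, cos φ = 0.993041, sin λ = 0.918537, cos λ = -0.395335.
East component: ΔE = −sin λ·ΔX + cos λ·ΔY = −(0.918537)(182) + (-0.395335)(605) = -406.35 m.
1° of latitude spans 3600 × 30.92 = 111312 m; at latitude φ, 1° of longitude spans that × cos φ = 110537.4 m, so Δλ = -406.35 / 110537.4 × 3600 = -13.234″.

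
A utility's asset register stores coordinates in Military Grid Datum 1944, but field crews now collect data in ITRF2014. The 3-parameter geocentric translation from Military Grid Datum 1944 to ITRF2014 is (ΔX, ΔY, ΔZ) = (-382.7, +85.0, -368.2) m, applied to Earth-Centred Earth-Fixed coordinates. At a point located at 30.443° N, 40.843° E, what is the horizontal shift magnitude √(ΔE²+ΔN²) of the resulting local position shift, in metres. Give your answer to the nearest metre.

372 m

At φ = 30.443°, λ = 40.843°: sin φ = 0.506681, cos φ = 0.862134, sin λ = 0.653989, cos λ = 0.756504.
ΔE = −sin λ·ΔX + cos λ·ΔY = −(0.653989)·(-382.7) + (0.756504)·(85.0) = 314.58 m.
ΔN = −sin φ cos λ·ΔX − sin φ sin λ·ΔY + cos φ·ΔZ = −(0.506681)(0.756504)(-382.7) − (0.506681)(0.653989)(85.0) + (0.862134)(-368.2) = -198.91 m.
Horizontal magnitude = √(ΔE² + ΔN²) = √(314.58² + (-198.91)²) = 372.20 m.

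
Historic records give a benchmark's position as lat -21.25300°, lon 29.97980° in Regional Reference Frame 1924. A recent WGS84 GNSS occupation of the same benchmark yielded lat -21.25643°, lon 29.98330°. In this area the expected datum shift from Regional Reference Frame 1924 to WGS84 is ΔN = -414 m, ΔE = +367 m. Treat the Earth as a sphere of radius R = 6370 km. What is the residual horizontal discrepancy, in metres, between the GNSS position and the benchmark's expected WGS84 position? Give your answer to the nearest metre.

33 m

Observed coordinate differences: Δφ = -0.00343°, Δλ = +0.00350°.
Converting to metres (1° lat = 111177 m, cos φ = 0.931989): observed ΔN = -381.3 m, observed ΔE = 362.7 m.
Subtracting the expected shift leaves a residual of -381.3 − (-414) = 32.7 m north and 362.7 − (367) = -4.3 m east.
Residual distance = √(32.7² + (-4.3)²) = 32.9 m.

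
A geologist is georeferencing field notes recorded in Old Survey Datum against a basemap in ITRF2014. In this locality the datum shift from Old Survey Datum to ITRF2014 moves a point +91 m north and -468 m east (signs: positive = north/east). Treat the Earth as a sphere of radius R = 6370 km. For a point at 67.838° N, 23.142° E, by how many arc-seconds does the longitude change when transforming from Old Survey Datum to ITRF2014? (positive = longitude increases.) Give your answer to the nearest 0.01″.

At latitude 67.838°, cos φ = 0.377227.
One radian of longitude at latitude φ spans R cos φ, so Δλ = ΔE / (R cos φ) = -468.0 / (6370000 × 0.377227) = -1.9476e-04 rad = -40.173″.

Δλ = -40.17″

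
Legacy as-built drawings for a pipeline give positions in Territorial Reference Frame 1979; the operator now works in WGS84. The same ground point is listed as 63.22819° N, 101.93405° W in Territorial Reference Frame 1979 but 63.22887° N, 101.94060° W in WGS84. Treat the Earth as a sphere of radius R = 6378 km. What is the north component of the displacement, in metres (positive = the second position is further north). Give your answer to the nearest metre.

Δφ = 63.22887° − 63.22819° = +0.00068°; Δλ = -101.94060° − -101.93405° = -0.00655°.
1° along a meridian = πR/180 = 111317 m.
ΔN = Δφ × 111317 = 75.7 m; ΔE = Δλ × 111317 × cos(63.22819°) = -0.00655 × 111317 × 0.450438 = -328.4 m.

ΔN = 76 m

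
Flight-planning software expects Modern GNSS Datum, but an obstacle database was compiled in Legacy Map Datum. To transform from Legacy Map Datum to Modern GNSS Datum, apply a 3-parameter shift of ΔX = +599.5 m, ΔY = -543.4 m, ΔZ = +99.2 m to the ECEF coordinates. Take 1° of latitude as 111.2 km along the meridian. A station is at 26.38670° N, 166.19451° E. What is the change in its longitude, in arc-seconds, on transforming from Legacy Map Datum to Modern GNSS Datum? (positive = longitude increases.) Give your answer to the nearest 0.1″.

Δλ = 13.9″

sin φ = 0.444427, cos φ = 0.895815, sin λ = 0.238627, cos λ = -0.971111.
East component: ΔE = −sin λ·ΔX + cos λ·ΔY = −(0.238627)(599.5) + (-0.971111)(-543.4) = 384.65 m.
1° of latitude spans 111200 m; at latitude φ, 1° of longitude spans that × cos φ = 99614.6 m, so Δλ = 384.65 / 99614.6 × 3600 = 13.901″.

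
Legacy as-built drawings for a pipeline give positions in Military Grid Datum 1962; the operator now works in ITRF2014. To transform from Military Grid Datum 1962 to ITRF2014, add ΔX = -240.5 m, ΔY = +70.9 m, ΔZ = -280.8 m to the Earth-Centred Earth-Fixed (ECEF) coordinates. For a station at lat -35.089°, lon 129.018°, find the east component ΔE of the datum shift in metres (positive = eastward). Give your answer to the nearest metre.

At φ = -35.089°, λ = 129.018°: sin φ = -0.574848, cos φ = 0.818260, sin λ = 0.776948, cos λ = -0.629565.
ΔE = −sin λ·ΔX + cos λ·ΔY = −(0.776948)·(-240.5) + (-0.629565)·(70.9) = 142.22 m.

ΔE = 142 m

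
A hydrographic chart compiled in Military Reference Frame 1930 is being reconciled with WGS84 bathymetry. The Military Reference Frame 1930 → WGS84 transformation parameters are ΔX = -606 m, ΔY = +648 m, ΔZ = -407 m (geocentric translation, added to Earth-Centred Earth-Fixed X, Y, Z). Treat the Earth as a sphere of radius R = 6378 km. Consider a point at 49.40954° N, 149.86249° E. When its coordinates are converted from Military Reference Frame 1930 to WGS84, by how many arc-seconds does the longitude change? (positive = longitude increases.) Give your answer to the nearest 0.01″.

sin φ = 0.759380, cos φ = 0.650648, sin λ = 0.502077, cos λ = -0.864823.
East component: ΔE = −sin λ·ΔX + cos λ·ΔY = −(0.502077)(-606) + (-0.864823)(648) = -256.15 m.
1° of latitude spans πR/180 = 111317 m; at latitude φ, 1° of longitude spans that × cos φ = 72428.2 m, so Δλ = -256.15 / 72428.2 × 3600 = -12.732″.

Δλ = -12.73″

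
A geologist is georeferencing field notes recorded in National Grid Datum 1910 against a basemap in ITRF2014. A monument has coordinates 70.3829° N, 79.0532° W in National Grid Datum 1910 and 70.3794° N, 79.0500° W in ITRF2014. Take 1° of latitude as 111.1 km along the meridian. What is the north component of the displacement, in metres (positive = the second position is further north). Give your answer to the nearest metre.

Δφ = 70.3794° − 70.3829° = -0.0035°; Δλ = -79.0500° − -79.0532° = +0.0032°.
ΔN = Δφ × 111100 = -388.9 m; ΔE = Δλ × 111100 × cos(70.3829°) = +0.0032 × 111100 × 0.335733 = 119.4 m.

ΔN = -389 m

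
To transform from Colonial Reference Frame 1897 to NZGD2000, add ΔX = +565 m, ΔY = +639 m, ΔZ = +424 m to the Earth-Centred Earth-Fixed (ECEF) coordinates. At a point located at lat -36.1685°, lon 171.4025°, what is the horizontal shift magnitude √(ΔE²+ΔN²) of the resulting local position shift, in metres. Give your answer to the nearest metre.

The local east axis at (φ, λ) is (−sin λ, cos λ, 0), so ΔE = −sin(171.4025°)·565 + cos(171.4025°)·639 = -716.28 m.
The local north axis is (−sin φ cos λ, −sin φ sin λ, cos φ), giving ΔN = -329.695 + 56.376 + 342.289 = 68.97 m.
Horizontal magnitude = √(ΔE² + ΔN²) = √((-716.28)² + 68.97²) = 719.60 m.

720 m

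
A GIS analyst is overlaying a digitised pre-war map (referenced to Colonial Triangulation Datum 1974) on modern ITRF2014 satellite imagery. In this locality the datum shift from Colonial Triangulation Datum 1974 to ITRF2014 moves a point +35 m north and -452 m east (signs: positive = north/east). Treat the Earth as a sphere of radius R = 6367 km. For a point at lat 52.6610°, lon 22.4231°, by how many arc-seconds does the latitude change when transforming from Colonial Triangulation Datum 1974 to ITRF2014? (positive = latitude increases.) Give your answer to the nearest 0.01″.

Δφ = 1.13″

On a sphere of radius R, 1 rad of latitude = R, so Δφ = ΔN / R = 35.0 / 6367000 = 5.4971e-06 rad = 1.134″.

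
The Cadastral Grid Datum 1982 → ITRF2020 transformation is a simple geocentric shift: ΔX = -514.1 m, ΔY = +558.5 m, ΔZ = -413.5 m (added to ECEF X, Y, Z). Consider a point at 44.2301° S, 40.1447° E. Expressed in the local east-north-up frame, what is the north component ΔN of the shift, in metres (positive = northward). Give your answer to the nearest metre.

The local north axis is (−sin φ cos λ, −sin φ sin λ, cos φ), giving ΔN = -274.125 + 251.168 − 296.291 = -319.25 m.

ΔN = -319 m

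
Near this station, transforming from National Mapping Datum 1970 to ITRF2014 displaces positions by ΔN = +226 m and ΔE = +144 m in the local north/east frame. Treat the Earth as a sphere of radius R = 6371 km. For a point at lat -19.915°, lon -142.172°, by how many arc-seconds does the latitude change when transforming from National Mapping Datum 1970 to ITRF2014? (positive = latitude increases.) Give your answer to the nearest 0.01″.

Δφ = 7.32″

On a sphere of radius R, 1 rad of latitude = R, so Δφ = ΔN / R = 226.0 / 6371000 = 3.5473e-05 rad = 7.317″.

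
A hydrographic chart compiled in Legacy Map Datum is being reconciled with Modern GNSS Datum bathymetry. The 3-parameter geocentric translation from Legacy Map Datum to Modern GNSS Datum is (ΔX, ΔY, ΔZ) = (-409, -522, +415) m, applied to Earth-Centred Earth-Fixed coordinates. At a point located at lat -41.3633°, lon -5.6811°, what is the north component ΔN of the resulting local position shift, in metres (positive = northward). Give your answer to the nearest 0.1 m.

ΔN = 76.7 m

The local north axis is (−sin φ cos λ, −sin φ sin λ, cos φ), giving ΔN = -268.952 + 34.148 + 311.472 = 76.67 m.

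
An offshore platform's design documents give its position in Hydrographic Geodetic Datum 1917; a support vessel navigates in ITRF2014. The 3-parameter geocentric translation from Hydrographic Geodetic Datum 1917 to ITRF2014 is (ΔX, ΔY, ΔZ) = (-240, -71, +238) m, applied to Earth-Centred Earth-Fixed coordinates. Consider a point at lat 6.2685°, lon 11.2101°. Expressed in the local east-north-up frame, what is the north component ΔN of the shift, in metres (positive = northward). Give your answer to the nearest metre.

At φ = 6.2685°, λ = 11.2101°: sin φ = 0.109188, cos φ = 0.994021, sin λ = 0.194407, cos λ = 0.980921.
ΔN = −sin φ cos λ·ΔX − sin φ sin λ·ΔY + cos φ·ΔZ = −(0.109188)(0.980921)(-240) − (0.109188)(0.194407)(-71) + (0.994021)(238) = 263.79 m.

ΔN = 264 m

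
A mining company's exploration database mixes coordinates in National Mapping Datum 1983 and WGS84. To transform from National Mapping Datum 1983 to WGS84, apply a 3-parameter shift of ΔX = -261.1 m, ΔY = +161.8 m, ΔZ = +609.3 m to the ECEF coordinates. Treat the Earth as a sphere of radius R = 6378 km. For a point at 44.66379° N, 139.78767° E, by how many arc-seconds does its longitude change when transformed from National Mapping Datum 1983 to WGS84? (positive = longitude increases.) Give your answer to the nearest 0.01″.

sin φ = 0.702945, cos φ = 0.711244, sin λ = 0.645622, cos λ = -0.763657.
East component: ΔE = −sin λ·ΔX + cos λ·ΔY = −(0.645622)(-261.1) + (-0.763657)(161.8) = 45.01 m.
1° of latitude spans πR/180 = 111317 m; at latitude φ, 1° of longitude spans that × cos φ = 79173.6 m, so Δλ = 45.01 / 79173.6 × 3600 = 2.047″.

Δλ = 2.05″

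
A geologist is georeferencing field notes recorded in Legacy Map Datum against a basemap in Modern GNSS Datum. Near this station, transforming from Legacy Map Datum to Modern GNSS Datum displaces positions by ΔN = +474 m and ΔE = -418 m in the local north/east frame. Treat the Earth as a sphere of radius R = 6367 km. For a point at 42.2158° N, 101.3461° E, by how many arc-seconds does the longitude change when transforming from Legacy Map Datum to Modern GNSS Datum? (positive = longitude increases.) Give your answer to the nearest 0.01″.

Δλ = -18.28″

At latitude 42.2158°, cos φ = 0.740619.
One radian of longitude at latitude φ spans R cos φ, so Δλ = ΔE / (R cos φ) = -418.0 / (6367000 × 0.740619) = -8.8643e-05 rad = -18.284″.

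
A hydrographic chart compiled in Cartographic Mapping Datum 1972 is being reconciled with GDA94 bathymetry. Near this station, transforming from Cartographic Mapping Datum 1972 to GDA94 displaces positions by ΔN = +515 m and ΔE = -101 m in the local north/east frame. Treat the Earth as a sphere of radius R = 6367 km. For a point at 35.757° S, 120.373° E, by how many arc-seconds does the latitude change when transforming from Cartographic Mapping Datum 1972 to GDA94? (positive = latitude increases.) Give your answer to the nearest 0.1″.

On a sphere of radius R, 1 rad of latitude = R, so Δφ = ΔN / R = 515.0 / 6367000 = 8.0886e-05 rad = 16.684″.

Δφ = 16.7″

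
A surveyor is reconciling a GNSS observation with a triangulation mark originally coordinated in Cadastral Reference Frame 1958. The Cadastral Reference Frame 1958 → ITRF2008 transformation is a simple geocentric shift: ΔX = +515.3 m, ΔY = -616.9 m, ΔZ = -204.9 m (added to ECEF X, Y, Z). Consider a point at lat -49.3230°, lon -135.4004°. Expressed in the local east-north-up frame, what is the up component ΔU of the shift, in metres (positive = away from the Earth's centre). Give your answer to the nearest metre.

At φ = -49.3230°, λ = -135.4004°: sin φ = -0.758396, cos φ = 0.651794, sin λ = -0.702148, cos λ = -0.712031.
ΔU = cos φ cos λ·ΔX + cos φ sin λ·ΔY + sin φ·ΔZ = (0.651794)(-0.712031)(515.3) + (0.651794)(-0.702148)(-616.9) + (-0.758396)(-204.9) = 198.57 m.

ΔU = 199 m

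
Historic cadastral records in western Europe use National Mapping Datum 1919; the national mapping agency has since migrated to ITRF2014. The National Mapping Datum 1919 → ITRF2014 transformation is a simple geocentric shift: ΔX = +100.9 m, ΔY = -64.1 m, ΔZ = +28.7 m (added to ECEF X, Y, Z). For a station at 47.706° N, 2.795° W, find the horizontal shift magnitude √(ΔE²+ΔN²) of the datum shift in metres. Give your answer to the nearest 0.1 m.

At φ = 47.706°, λ = -2.795°: sin φ = 0.739702, cos φ = 0.672935, sin λ = -0.048763, cos λ = 0.998810.
ΔE = −sin λ·ΔX + cos λ·ΔY = −(-0.048763)·(100.9) + (0.998810)·(-64.1) = -59.10 m.
ΔN = −sin φ cos λ·ΔX − sin φ sin λ·ΔY + cos φ·ΔZ = −(0.739702)(0.998810)(100.9) − (0.739702)(-0.048763)(-64.1) + (0.672935)(28.7) = -57.55 m.
Horizontal magnitude = √(ΔE² + ΔN²) = √((-59.10)² + (-57.55)²) = 82.49 m.

82.5 m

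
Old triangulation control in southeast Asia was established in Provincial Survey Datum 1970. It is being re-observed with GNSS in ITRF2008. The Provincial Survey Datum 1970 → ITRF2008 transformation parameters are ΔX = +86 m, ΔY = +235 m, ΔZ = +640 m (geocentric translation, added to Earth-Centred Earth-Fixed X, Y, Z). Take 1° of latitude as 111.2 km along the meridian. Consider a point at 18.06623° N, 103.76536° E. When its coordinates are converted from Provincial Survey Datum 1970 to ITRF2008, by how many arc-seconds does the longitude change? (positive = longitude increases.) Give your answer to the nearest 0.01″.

Δλ = -4.75″

sin φ = 0.310116, cos φ = 0.950699, sin λ = 0.971278, cos λ = -0.237946.
East component: ΔE = −sin λ·ΔX + cos λ·ΔY = −(0.971278)(86) + (-0.237946)(235) = -139.45 m.
1° of latitude spans 111200 m; at latitude φ, 1° of longitude spans that × cos φ = 105717.7 m, so Δλ = -139.45 / 105717.7 × 3600 = -4.749″.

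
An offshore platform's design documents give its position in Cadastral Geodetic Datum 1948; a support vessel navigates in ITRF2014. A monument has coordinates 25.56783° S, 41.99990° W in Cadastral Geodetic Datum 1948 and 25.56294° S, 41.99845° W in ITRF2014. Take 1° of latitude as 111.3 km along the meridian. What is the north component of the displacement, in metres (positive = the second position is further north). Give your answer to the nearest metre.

Δφ = -25.56294° − -25.56783° = +0.00489°; Δλ = -41.99845° − -41.99990° = +0.00145°.
ΔN = Δφ × 111300 = 544.3 m; ΔE = Δλ × 111300 × cos(-25.56783°) = +0.00145 × 111300 × 0.902075 = 145.6 m.

ΔN = 544 m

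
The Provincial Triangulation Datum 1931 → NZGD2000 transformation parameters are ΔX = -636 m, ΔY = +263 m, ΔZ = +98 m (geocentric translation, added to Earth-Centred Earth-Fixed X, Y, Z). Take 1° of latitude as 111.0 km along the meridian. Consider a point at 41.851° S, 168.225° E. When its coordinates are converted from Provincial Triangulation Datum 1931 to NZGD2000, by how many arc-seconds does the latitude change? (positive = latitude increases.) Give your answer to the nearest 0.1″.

sin φ = -0.667196, cos φ = 0.744882, sin λ = 0.204069, cos λ = -0.978957.
North component: ΔN = −sin φ cos λ·ΔX − sin φ sin λ·ΔY + cos φ·ΔZ = −(-0.667196)(-0.978957)(-636) − (-0.667196)(0.204069)(263) + (0.744882)(98) = 524.21 m.
1° of latitude spans 111000 m, so Δφ = 524.21 / 111000 × 3600 = 17.002″.

Δφ = 17.0″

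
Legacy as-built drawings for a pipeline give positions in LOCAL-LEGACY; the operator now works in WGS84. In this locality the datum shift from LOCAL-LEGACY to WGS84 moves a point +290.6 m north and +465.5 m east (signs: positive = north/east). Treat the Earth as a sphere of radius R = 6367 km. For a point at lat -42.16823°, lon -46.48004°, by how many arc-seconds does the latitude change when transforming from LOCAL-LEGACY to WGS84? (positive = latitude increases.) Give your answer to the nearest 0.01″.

On a sphere of radius R, 1 rad of latitude = R, so Δφ = ΔN / R = 290.6 / 6367000 = 4.5642e-05 rad = 9.414″.

Δφ = 9.41″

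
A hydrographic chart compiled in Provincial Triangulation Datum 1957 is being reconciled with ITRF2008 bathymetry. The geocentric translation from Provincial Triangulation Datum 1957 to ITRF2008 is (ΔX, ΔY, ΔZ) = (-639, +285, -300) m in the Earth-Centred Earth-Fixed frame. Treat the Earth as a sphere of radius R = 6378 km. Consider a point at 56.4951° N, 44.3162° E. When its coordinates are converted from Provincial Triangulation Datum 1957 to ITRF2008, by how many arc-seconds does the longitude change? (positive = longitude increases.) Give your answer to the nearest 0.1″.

sin φ = 0.833839, cos φ = 0.552008, sin λ = 0.698618, cos λ = 0.715495.
East component: ΔE = −sin λ·ΔX + cos λ·ΔY = −(0.698618)(-639) + (0.715495)(285) = 650.33 m.
1° of latitude spans πR/180 = 111317 m; at latitude φ, 1° of longitude spans that × cos φ = 61448.0 m, so Δλ = 650.33 / 61448.0 × 3600 = 38.100″.

Δλ = 38.1″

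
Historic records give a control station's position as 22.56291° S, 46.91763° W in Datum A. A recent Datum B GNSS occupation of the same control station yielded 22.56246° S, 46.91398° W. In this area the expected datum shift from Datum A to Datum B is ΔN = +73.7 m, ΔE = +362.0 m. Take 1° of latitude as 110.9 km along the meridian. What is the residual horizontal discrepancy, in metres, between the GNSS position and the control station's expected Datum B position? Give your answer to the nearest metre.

Observed coordinate differences: Δφ = +0.00045°, Δλ = +0.00365°.
Converting to metres (1° lat = 110900 m, cos φ = 0.923459): observed ΔN = 49.9 m, observed ΔE = 373.8 m.
Subtracting the expected shift leaves a residual of 49.9 − (73.7) = -23.8 m north and 373.8 − (362.0) = 11.8 m east.
Residual distance = √((-23.8)² + 11.8²) = 26.6 m.

27 m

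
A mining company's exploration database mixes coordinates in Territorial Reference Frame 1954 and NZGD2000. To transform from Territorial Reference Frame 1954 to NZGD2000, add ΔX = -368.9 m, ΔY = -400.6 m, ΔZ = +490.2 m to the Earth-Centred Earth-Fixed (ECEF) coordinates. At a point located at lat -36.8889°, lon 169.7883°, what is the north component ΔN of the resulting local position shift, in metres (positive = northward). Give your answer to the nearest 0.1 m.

At φ = -36.8889°, λ = 169.7883°: sin φ = -0.600265, cos φ = 0.799801, sin λ = 0.177286, cos λ = -0.984159.
ΔN = −sin φ cos λ·ΔX − sin φ sin λ·ΔY + cos φ·ΔZ = −(-0.600265)(-0.984159)(-368.9) − (-0.600265)(0.177286)(-400.6) + (0.799801)(490.2) = 567.36 m.

ΔN = 567.4 m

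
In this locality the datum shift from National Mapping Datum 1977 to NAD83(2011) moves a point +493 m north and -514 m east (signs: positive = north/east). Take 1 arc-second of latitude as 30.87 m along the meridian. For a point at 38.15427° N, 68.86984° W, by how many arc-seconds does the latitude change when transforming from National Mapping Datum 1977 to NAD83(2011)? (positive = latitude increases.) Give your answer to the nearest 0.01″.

1″ of latitude = 30.87 m, so Δφ = 493.0 / 30.87 = 15.970″.

Δφ = 15.97″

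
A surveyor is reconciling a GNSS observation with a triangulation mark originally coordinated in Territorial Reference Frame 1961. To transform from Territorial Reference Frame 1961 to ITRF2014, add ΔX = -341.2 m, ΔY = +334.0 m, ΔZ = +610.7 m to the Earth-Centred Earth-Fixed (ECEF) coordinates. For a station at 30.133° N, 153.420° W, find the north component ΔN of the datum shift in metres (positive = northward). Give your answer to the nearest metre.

At φ = 30.133°, λ = -153.420°: sin φ = 0.502009, cos φ = 0.864862, sin λ = -0.447447, cos λ = -0.894310.
ΔN = −sin φ cos λ·ΔX − sin φ sin λ·ΔY + cos φ·ΔZ = −(0.502009)(-0.894310)(-341.2) − (0.502009)(-0.447447)(334.0) + (0.864862)(610.7) = 450.01 m.

ΔN = 450 m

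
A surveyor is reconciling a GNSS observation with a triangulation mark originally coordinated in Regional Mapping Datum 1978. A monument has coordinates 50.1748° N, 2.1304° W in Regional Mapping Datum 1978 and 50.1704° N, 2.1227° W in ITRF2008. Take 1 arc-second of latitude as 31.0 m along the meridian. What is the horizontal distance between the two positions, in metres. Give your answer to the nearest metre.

738 m

Δφ = 50.1704° − 50.1748° = -0.0044°; Δλ = -2.1227° − -2.1304° = +0.0077°.
1° of latitude = 3600 × 31.00 = 111600 m.
ΔN = Δφ × 111600 = -491.0 m; ΔE = Δλ × 111600 × cos(50.1748°) = +0.0077 × 111600 × 0.640448 = 550.3 m.
Distance = √(ΔE² + ΔN²) = √(550.3² + (-491.0)²) = 737.6 m.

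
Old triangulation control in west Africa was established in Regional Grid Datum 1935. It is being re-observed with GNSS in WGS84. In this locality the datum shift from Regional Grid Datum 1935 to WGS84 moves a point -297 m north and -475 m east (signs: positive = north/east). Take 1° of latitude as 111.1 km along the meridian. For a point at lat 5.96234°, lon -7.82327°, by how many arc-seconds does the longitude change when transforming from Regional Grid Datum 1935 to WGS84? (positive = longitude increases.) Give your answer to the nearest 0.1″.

At latitude 5.96234°, cos φ = 0.994590.
1° of longitude at this latitude = 111.1 × cos φ = 110.50 km, so Δλ = -475.0 / 110499.0 = -0.0042987° = -15.475″.

Δλ = -15.5″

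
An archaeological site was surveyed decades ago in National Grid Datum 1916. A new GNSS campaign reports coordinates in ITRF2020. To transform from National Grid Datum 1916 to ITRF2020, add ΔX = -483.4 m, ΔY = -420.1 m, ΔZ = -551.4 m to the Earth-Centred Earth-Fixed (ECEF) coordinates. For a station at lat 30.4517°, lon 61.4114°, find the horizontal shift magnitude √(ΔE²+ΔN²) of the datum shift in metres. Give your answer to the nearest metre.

281 m

The local east axis at (φ, λ) is (−sin λ, cos λ, 0), so ΔE = −sin(61.4114°)·(-483.4) + cos(61.4114°)·(-420.1) = 223.44 m.
The local north axis is (−sin φ cos λ, −sin φ sin λ, cos φ), giving ΔN = 117.233 + 186.953 − 475.338 = -171.15 m.
Horizontal magnitude = √(ΔE² + ΔN²) = √(223.44² + (-171.15)²) = 281.46 m.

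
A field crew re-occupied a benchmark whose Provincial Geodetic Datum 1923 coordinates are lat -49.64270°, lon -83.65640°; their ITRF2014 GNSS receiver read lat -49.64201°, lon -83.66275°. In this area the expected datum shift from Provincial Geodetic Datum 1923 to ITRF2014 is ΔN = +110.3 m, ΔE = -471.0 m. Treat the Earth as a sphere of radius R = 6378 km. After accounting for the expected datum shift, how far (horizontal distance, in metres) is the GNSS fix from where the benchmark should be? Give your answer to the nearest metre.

Observed coordinate differences: Δφ = +0.00069°, Δλ = -0.00635°.
Converting to metres (1° lat = 111317 m, cos φ = 0.647552): observed ΔN = 76.8 m, observed ΔE = -457.7 m.
Subtracting the expected shift leaves a residual of 76.8 − (110.3) = -33.5 m north and -457.7 − (-471.0) = 13.3 m east.
Residual distance = √((-33.5)² + 13.3²) = 36.0 m.

36 m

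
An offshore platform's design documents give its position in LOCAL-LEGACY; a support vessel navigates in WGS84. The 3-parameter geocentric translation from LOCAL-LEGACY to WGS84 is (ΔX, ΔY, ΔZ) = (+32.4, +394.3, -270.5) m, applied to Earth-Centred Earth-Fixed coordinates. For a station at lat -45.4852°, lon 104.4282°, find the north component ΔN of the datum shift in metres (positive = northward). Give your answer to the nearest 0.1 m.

At φ = -45.4852°, λ = 104.4282°: sin φ = -0.713069, cos φ = 0.701093, sin λ = 0.968461, cos λ = -0.249167.
ΔN = −sin φ cos λ·ΔX − sin φ sin λ·ΔY + cos φ·ΔZ = −(-0.713069)(-0.249167)(32.4) − (-0.713069)(0.968461)(394.3) + (0.701093)(-270.5) = 76.89 m.

ΔN = 76.9 m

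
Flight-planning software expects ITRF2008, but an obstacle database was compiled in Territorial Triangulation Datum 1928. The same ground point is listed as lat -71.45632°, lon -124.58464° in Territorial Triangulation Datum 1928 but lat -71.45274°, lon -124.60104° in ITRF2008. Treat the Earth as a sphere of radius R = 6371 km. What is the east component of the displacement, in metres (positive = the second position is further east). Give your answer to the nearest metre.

Δφ = -71.45274° − -71.45632° = +0.00358°; Δλ = -124.60104° − -124.58464° = -0.01640°.
1° along a meridian = πR/180 = 111195 m.
ΔN = Δφ × 111195 = 398.1 m; ΔE = Δλ × 111195 × cos(-71.45632°) = -0.01640 × 111195 × 0.318028 = -580.0 m.

ΔE = -580 m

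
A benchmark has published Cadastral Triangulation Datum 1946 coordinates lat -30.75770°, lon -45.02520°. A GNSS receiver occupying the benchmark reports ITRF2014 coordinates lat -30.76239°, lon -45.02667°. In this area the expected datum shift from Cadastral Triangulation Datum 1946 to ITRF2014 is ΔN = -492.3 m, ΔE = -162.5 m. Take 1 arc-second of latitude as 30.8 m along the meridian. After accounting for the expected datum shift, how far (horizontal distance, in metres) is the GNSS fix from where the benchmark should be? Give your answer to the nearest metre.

Observed coordinate differences: Δφ = -0.00469°, Δλ = -0.00147°.
Converting to metres (1° lat = 110880 m, cos φ = 0.859338): observed ΔN = -520.0 m, observed ΔE = -140.1 m.
Subtracting the expected shift leaves a residual of -520.0 − (-492.3) = -27.7 m north and -140.1 − (-162.5) = 22.4 m east.
Residual distance = √((-27.7)² + 22.4²) = 35.7 m.

36 m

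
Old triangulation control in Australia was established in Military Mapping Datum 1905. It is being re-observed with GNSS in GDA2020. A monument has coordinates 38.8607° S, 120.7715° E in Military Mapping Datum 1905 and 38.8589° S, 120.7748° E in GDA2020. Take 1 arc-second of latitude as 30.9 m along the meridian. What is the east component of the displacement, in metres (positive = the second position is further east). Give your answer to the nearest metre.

ΔE = 286 m

Δφ = -38.8589° − -38.8607° = +0.0018°; Δλ = 120.7748° − 120.7715° = +0.0033°.
1° of latitude = 3600 × 30.90 = 111240 m.
ΔN = Δφ × 111240 = 200.2 m; ΔE = Δλ × 111240 × cos(-38.8607°) = +0.0033 × 111240 × 0.778674 = 285.8 m.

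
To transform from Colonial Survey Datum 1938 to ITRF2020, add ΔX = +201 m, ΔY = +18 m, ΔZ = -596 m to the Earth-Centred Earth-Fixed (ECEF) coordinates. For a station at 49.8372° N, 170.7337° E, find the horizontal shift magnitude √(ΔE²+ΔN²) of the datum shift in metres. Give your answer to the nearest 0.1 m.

At φ = 49.8372°, λ = 170.7337°: sin φ = 0.764215, cos φ = 0.644962, sin λ = 0.161023, cos λ = -0.986951.
ΔE = −sin λ·ΔX + cos λ·ΔY = −(0.161023)·(201) + (-0.986951)·(18) = -50.13 m.
ΔN = −sin φ cos λ·ΔX − sin φ sin λ·ΔY + cos φ·ΔZ = −(0.764215)(-0.986951)(201) − (0.764215)(0.161023)(18) + (0.644962)(-596) = -235.01 m.
Horizontal magnitude = √(ΔE² + ΔN²) = √((-50.13)² + (-235.01)²) = 240.30 m.

240.3 m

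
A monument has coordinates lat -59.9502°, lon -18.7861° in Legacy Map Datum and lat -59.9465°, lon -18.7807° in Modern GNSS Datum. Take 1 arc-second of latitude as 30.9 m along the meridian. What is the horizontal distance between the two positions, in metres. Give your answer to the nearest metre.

510 m

Δφ = -59.9465° − -59.9502° = +0.0037°; Δλ = -18.7807° − -18.7861° = +0.0054°.
1° of latitude = 3600 × 30.90 = 111240 m.
ΔN = Δφ × 111240 = 411.6 m; ΔE = Δλ × 111240 × cos(-59.9502°) = +0.0054 × 111240 × 0.500753 = 300.8 m.
Distance = √(ΔE² + ΔN²) = √(300.8² + 411.6²) = 509.8 m.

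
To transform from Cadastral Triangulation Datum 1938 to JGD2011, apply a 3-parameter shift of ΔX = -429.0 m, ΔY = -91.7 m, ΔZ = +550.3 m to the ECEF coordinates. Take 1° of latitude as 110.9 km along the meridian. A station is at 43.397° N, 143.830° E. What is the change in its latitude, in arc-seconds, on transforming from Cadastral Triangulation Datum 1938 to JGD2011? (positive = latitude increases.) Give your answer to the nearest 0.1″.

sin φ = 0.687049, cos φ = 0.726611, sin λ = 0.590183, cos λ = -0.807269.
North component: ΔN = −sin φ cos λ·ΔX − sin φ sin λ·ΔY + cos φ·ΔZ = −(0.687049)(-0.807269)(-429.0) − (0.687049)(0.590183)(-91.7) + (0.726611)(550.3) = 199.10 m.
1° of latitude spans 110900 m, so Δφ = 199.10 / 110900 × 3600 = 6.463″.

Δφ = 6.5″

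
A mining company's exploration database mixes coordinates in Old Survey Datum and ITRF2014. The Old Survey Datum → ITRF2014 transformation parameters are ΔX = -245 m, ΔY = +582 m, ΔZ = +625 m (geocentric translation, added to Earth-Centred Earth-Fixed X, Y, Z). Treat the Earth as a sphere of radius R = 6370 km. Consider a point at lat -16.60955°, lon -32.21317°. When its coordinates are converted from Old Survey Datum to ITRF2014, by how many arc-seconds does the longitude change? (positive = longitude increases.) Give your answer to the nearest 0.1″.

sin φ = -0.285848, cos φ = 0.958275, sin λ = -0.533071, cos λ = 0.846071.
East component: ΔE = −sin λ·ΔX + cos λ·ΔY = −(-0.533071)(-245) + (0.846071)(582) = 361.81 m.
1° of latitude spans πR/180 = 111177 m; at latitude φ, 1° of longitude spans that × cos φ = 106538.6 m, so Δλ = 361.81 / 106538.6 × 3600 = 12.226″.

Δλ = 12.2″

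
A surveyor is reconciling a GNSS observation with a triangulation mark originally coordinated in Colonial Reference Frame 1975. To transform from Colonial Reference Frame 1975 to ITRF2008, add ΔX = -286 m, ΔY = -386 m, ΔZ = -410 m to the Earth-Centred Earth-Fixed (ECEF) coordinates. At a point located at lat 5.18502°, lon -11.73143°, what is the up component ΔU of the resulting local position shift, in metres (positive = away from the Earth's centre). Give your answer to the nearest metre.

At φ = 5.18502°, λ = -11.73143°: sin φ = 0.090372, cos φ = 0.995908, sin λ = -0.203324, cos λ = 0.979111.
ΔU = cos φ cos λ·ΔX + cos φ sin λ·ΔY + sin φ·ΔZ = (0.995908)(0.979111)(-286) + (0.995908)(-0.203324)(-386) + (0.090372)(-410) = -237.77 m.

ΔU = -238 m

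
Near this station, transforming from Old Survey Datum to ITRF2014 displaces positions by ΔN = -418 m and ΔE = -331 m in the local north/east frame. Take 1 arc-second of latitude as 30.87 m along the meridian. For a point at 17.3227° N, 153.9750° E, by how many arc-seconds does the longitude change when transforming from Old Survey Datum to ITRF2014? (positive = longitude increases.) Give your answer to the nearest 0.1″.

At latitude 17.3227°, cos φ = 0.954643.
1″ of longitude at this latitude = 30.87 × cos φ = 29.4698 m, so Δλ = -331.0 / 29.4698 = -11.232″.

Δλ = -11.2″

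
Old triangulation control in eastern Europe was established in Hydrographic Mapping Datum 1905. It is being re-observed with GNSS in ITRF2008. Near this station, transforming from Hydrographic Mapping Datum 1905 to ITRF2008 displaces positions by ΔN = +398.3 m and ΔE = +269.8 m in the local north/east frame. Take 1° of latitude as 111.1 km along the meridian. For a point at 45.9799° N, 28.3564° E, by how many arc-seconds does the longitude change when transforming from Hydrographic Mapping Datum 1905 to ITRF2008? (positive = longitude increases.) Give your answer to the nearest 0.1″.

At latitude 45.9799°, cos φ = 0.694911.
1° of longitude at this latitude = 111.1 × cos φ = 77.20 km, so Δλ = 269.8 / 77204.6 = 0.0034946° = 12.581″.

Δλ = 12.6″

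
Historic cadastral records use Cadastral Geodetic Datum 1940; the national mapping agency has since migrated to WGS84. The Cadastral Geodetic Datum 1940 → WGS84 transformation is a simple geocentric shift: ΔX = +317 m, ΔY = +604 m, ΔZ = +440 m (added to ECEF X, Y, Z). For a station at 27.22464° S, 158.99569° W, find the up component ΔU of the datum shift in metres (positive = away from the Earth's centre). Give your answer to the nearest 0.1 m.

ΔU = -657.0 m

The local up (radial) axis is (cos φ cos λ, cos φ sin λ, sin φ), giving ΔU = -263.153 − 192.513 − 201.291 = -656.96 m.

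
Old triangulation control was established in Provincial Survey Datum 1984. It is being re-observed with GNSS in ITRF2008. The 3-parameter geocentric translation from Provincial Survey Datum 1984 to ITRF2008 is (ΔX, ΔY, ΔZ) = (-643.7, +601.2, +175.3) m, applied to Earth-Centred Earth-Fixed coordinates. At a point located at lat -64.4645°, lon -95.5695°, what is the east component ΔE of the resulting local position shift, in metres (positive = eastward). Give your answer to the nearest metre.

The local east axis at (φ, λ) is (−sin λ, cos λ, 0), so ΔE = −sin(-95.5695°)·(-643.7) + cos(-95.5695°)·601.2 = -699.01 m.

ΔE = -699 m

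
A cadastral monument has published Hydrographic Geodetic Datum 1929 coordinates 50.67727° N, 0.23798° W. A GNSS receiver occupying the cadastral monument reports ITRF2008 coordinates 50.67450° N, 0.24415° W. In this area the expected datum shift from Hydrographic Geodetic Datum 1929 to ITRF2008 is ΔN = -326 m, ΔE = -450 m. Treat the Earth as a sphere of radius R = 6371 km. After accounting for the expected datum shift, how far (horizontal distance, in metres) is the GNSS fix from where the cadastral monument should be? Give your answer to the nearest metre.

Observed coordinate differences: Δφ = -0.00277°, Δλ = -0.00617°.
Converting to metres (1° lat = 111195 m, cos φ = 0.633688): observed ΔN = -308.0 m, observed ΔE = -434.8 m.
Subtracting the expected shift leaves a residual of -308.0 − (-326) = 18.0 m north and -434.8 − (-450) = 15.2 m east.
Residual distance = √(18.0² + 15.2²) = 23.6 m.

24 m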